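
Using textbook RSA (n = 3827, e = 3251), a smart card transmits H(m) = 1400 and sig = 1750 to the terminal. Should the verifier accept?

reject

Squares mod 3827: sig^1≡1750, sig^2≡900, sig^4≡2503, sig^8≡210, sig^16≡2003, sig^32≡1313, sig^64≡1819, sig^128≡2233, sig^256≡3535, sig^512≡1070, sig^1024≡627, sig^2048≡2775
3251 = 2048 + 1024 + 128 + 32 + 16 + 2 + 1, so sig^3251 ≡ 2775·627·2233·1313·2003·900·1750 ≡ 2427 (mod 3827)
2427 ≠ 1400, so verification fails.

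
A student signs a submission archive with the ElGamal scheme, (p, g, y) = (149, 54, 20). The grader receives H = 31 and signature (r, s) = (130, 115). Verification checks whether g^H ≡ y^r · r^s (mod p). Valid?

Left side g^H mod p:
Squares mod 149: 54^1≡54, 54^2≡85, 54^4≡73, 54^8≡114, 54^16≡33
31 = 16 + 8 + 4 + 2 + 1, so 54^31 ≡ 33·114·73·85·54 ≡ 45 (mod 149)
Right side y^r · r^s mod p:
Squares mod 149: 20^1≡20, 20^2≡102, 20^4≡123, 20^8≡80, 20^16≡142, 20^32≡49, 20^64≡17, 20^128≡140
130 = 128 + 2, so 20^130 ≡ 140·102 ≡ 125 (mod 149)
Squares mod 149: 130^1≡130, 130^2≡63, 130^4≡95, 130^8≡85, 130^16≡73, 130^32≡114, 130^64≡33
115 = 64 + 32 + 16 + 2 + 1, so 130^115 ≡ 33·114·73·63·130 ≡ 54 (mod 149)
125·54 = 6750 ≡ 45 (mod 149)
45 ≡ 45 (mod 149), so the signature is genuine.

yes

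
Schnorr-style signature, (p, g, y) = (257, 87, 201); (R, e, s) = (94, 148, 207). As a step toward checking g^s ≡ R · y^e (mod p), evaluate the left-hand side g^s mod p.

87^2 = 7569 ≡ 116
87^4 ≡ 116^2 = 13456 ≡ 92
87^8 ≡ 92^2 = 8464 ≡ 240
87^16 ≡ 240^2 = 57600 ≡ 32
87^32 ≡ 32^2 = 1024 ≡ 253
87^64 ≡ 253^2 = 64009 ≡ 16
87^128 ≡ 16^2 = 256
207 = 128 + 64 + 8 + 4 + 2 + 1, so 87^207 ≡ 256·16·240·92·116·87 ≡ 130 (mod 257)

130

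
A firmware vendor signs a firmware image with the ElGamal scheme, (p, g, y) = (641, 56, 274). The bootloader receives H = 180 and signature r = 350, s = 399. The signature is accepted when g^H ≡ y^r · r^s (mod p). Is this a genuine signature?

Left side g^H mod p:
56^2 = 3136 ≡ 572
56^4 ≡ 572^2 = 327184 ≡ 274
56^8 ≡ 274^2 = 75076 ≡ 79
56^16 ≡ 79^2 = 6241 ≡ 472
56^32 ≡ 472^2 = 222784 ≡ 357
56^64 ≡ 357^2 = 127449 ≡ 531
56^128 ≡ 531^2 = 281961 ≡ 562
180 = 128 + 32 + 16 + 4, so 56^180 ≡ 562·357·472·274 ≡ 487 (mod 641)
Right side y^r · r^s mod p:
274^2 = 75076 ≡ 79
274^4 ≡ 79^2 = 6241 ≡ 472
274^8 ≡ 472^2 = 222784 ≡ 357
274^16 ≡ 357^2 = 127449 ≡ 531
274^32 ≡ 531^2 = 281961 ≡ 562
274^64 ≡ 562^2 = 315844 ≡ 472
274^128 ≡ 472^2 = 222784 ≡ 357
274^256 ≡ 357^2 = 127449 ≡ 531
350 = 256 + 64 + 16 + 8 + 4 + 2, so 274^350 ≡ 531·472·531·357·472·79 ≡ 640 (mod 641)
350^2 = 122500 ≡ 69
350^4 ≡ 69^2 = 4761 ≡ 274
350^8 ≡ 274^2 = 75076 ≡ 79
350^16 ≡ 79^2 = 6241 ≡ 472
350^32 ≡ 472^2 = 222784 ≡ 357
350^64 ≡ 357^2 = 127449 ≡ 531
350^128 ≡ 531^2 = 281961 ≡ 562
350^256 ≡ 562^2 = 315844 ≡ 472
399 = 256 + 128 + 8 + 4 + 2 + 1, so 350^399 ≡ 472·562·79·274·69·350 ≡ 163 (mod 641)
640·163 = 104320 ≡ 478 (mod 641)
487 ≠ 478, so verification fails.

forged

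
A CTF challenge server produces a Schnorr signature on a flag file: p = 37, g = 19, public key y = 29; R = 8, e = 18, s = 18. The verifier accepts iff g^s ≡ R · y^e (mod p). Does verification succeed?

g^s mod p:
19^2 = 361 ≡ 28
19^4 ≡ 28^2 = 784 ≡ 7
19^8 ≡ 7^2 = 49 ≡ 12
19^16 ≡ 12^2 = 144 ≡ 33
18 = 16 + 2, so 19^18 ≡ 33·28 ≡ 36 (mod 37)
R · y^e mod p:
29^2 = 841 ≡ 27
29^4 ≡ 27^2 = 729 ≡ 26
29^8 ≡ 26^2 = 676 ≡ 10
29^16 ≡ 10^2 = 100 ≡ 26
18 = 16 + 2, so 29^18 ≡ 26·27 ≡ 36 (mod 37)
8·36 = 288 ≡ 29 (mod 37)
36 ≠ 29; the check fails.

fails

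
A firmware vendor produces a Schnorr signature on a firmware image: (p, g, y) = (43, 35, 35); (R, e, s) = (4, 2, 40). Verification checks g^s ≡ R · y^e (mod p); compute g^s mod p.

41

35^2 = 1225 ≡ 21
35^4 ≡ 21^2 = 441 ≡ 11
35^8 ≡ 11^2 = 121 ≡ 35
35^16 ≡ 35^2 = 1225 ≡ 21
35^32 ≡ 21^2 = 441 ≡ 11
40 = 32 + 8, so 35^40 ≡ 11·35 ≡ 41 (mod 43)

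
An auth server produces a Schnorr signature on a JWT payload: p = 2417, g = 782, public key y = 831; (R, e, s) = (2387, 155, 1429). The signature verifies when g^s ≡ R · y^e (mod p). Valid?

yes

g^s mod p:
782^2 = 611524 ≡ 23
782^4 ≡ 23^2 = 529
782^8 ≡ 529^2 = 279841 ≡ 1886
782^16 ≡ 1886^2 = 3556996 ≡ 1589
782^32 ≡ 1589^2 = 2524921 ≡ 1573
782^64 ≡ 1573^2 = 2474329 ≡ 1738
782^128 ≡ 1738^2 = 3020644 ≡ 1811
782^256 ≡ 1811^2 = 3279721 ≡ 2269
782^512 ≡ 2269^2 = 5148361 ≡ 151
782^1024 ≡ 151^2 = 22801 ≡ 1048
1429 = 1024 + 256 + 128 + 16 + 4 + 1, so 782^1429 ≡ 1048·2269·1811·1589·529·782 ≡ 61 (mod 2417)
R · y^e mod p:
831^2 = 690561 ≡ 1716
831^4 ≡ 1716^2 = 2944656 ≡ 750
831^8 ≡ 750^2 = 562500 ≡ 1756
831^16 ≡ 1756^2 = 3083536 ≡ 1861
831^32 ≡ 1861^2 = 3463321 ≡ 2177
831^64 ≡ 2177^2 = 4739329 ≡ 2009
831^128 ≡ 2009^2 = 4036081 ≡ 2108
155 = 128 + 16 + 8 + 2 + 1, so 831^155 ≡ 2108·1861·1756·1716·831 ≡ 1851 (mod 2417)
2387·1851 = 4418337 ≡ 61 (mod 2417)
61 ≡ 61 (mod 2417); signature holds.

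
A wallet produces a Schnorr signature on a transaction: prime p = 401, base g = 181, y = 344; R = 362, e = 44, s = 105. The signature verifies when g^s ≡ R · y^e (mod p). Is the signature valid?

g^s mod p:
181^2 = 32761 ≡ 280
181^4 ≡ 280^2 = 78400 ≡ 205
181^8 ≡ 205^2 = 42025 ≡ 321
181^16 ≡ 321^2 = 103041 ≡ 385
181^32 ≡ 385^2 = 148225 ≡ 256
181^64 ≡ 256^2 = 65536 ≡ 173
105 = 64 + 32 + 8 + 1, so 181^105 ≡ 173·256·321·181 ≡ 188 (mod 401)
R · y^e mod p:
344^2 = 118336 ≡ 41
344^4 ≡ 41^2 = 1681 ≡ 77
344^8 ≡ 77^2 = 5929 ≡ 315
344^16 ≡ 315^2 = 99225 ≡ 178
344^32 ≡ 178^2 = 31684 ≡ 5
44 = 32 + 8 + 4, so 344^44 ≡ 5·315·77 ≡ 173 (mod 401)
362·173 = 62626 ≡ 70 (mod 401)
188 ≠ 70; the check fails.

invalid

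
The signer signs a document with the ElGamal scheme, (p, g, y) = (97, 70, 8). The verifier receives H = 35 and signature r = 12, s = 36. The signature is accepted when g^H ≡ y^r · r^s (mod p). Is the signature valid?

Left side g^H mod p:
70^35 mod 97 = 8
Right side y^r · r^s mod p:
8^12 mod 97 = 75
12^36 mod 97 = 75
75·75 = 5625 ≡ 96 (mod 97)
8 ≠ 96, so verification fails.

invalid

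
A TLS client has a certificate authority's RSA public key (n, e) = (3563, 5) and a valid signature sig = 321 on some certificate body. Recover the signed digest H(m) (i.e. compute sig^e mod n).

769

Squares mod 3563: sig^1≡321, sig^2≡3277, sig^4≡3410
5 = 4 + 1, so sig^5 ≡ 3410·321 ≡ 769 (mod 3563)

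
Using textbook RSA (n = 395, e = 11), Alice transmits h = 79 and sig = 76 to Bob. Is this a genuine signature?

forged

Squares mod 395: sig^1≡76, sig^2≡246, sig^4≡81, sig^8≡241
11 = 8 + 2 + 1, so sig^11 ≡ 241·246·76 ≡ 366 (mod 395)
366 ≠ 79, so verification fails.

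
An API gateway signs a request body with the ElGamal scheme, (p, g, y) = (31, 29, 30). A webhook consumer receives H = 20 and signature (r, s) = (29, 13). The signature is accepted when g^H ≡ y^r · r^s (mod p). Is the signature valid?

Left side g^H mod p:
Squares mod 31: 29^1≡29, 29^2≡4, 29^4≡16, 29^8≡8, 29^16≡2
20 = 16 + 4, so 29^20 ≡ 2·16 ≡ 1 (mod 31)
Right side y^r · r^s mod p:
Squares mod 31: 30^1≡30, 30^2≡1, 30^4≡1, 30^8≡1, 30^16≡1
29 = 16 + 8 + 4 + 1, so 30^29 ≡ 1·1·1·30 ≡ 30 (mod 31)
Squares mod 31: 29^1≡29, 29^2≡4, 29^4≡16, 29^8≡8
13 = 8 + 4 + 1, so 29^13 ≡ 8·16·29 ≡ 23 (mod 31)
30·23 = 690 ≡ 8 (mod 31)
1 ≠ 8, so verification fails.

invalid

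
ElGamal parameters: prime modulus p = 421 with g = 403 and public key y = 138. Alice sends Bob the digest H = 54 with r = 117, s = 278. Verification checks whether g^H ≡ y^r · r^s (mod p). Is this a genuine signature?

forged

Left side g^H mod p:
403^2 = 162409 ≡ 324
403^4 ≡ 324^2 = 104976 ≡ 147
403^8 ≡ 147^2 = 21609 ≡ 138
403^16 ≡ 138^2 = 19044 ≡ 99
403^32 ≡ 99^2 = 9801 ≡ 118
54 = 32 + 16 + 4 + 2, so 403^54 ≡ 118·99·147·324 ≡ 64 (mod 421)
Right side y^r · r^s mod p:
138^2 = 19044 ≡ 99
138^4 ≡ 99^2 = 9801 ≡ 118
138^8 ≡ 118^2 = 13924 ≡ 31
138^16 ≡ 31^2 = 961 ≡ 119
138^32 ≡ 119^2 = 14161 ≡ 268
138^64 ≡ 268^2 = 71824 ≡ 254
117 = 64 + 32 + 16 + 4 + 1, so 138^117 ≡ 254·268·119·118·138 ≡ 290 (mod 421)
117^2 = 13689 ≡ 217
117^4 ≡ 217^2 = 47089 ≡ 358
117^8 ≡ 358^2 = 128164 ≡ 180
117^16 ≡ 180^2 = 32400 ≡ 404
117^32 ≡ 404^2 = 163216 ≡ 289
117^64 ≡ 289^2 = 83521 ≡ 163
117^128 ≡ 163^2 = 26569 ≡ 46
117^256 ≡ 46^2 = 2116 ≡ 11
278 = 256 + 16 + 4 + 2, so 117^278 ≡ 11·404·358·217 ≡ 165 (mod 421)
290·165 = 47850 ≡ 277 (mod 421)
64 ≠ 277, so verification fails.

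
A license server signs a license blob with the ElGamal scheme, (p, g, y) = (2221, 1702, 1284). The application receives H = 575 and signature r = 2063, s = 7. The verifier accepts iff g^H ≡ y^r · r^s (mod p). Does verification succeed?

Left side g^H mod p:
1702^2 = 2896804 ≡ 620
1702^4 ≡ 620^2 = 384400 ≡ 167
1702^8 ≡ 167^2 = 27889 ≡ 1237
1702^16 ≡ 1237^2 = 1530169 ≡ 2121
1702^32 ≡ 2121^2 = 4498641 ≡ 1116
1702^64 ≡ 1116^2 = 1245456 ≡ 1696
1702^128 ≡ 1696^2 = 2876416 ≡ 221
1702^256 ≡ 221^2 = 48841 ≡ 2200
1702^512 ≡ 2200^2 = 4840000 ≡ 441
575 = 512 + 32 + 16 + 8 + 4 + 2 + 1, so 1702^575 ≡ 441·1116·2121·1237·167·620·1702 ≡ 1961 (mod 2221)
Right side y^r · r^s mod p:
1284^2 = 1648656 ≡ 674
1284^4 ≡ 674^2 = 454276 ≡ 1192
1284^8 ≡ 1192^2 = 1420864 ≡ 1645
1284^16 ≡ 1645^2 = 2706025 ≡ 847
1284^32 ≡ 847^2 = 717409 ≡ 26
1284^64 ≡ 26^2 = 676
1284^128 ≡ 676^2 = 456976 ≡ 1671
1284^256 ≡ 1671^2 = 2792241 ≡ 444
1284^512 ≡ 444^2 = 197136 ≡ 1688
1284^1024 ≡ 1688^2 = 2849344 ≡ 2022
1284^2048 ≡ 2022^2 = 4088484 ≡ 1844
2063 = 2048 + 8 + 4 + 2 + 1, so 1284^2063 ≡ 1844·1645·1192·674·1284 ≡ 995 (mod 2221)
2063^2 = 4255969 ≡ 533
2063^4 ≡ 533^2 = 284089 ≡ 2022
7 = 4 + 2 + 1, so 2063^7 ≡ 2022·533·2063 ≡ 1141 (mod 2221)
995·1141 = 1135295 ≡ 364 (mod 2221)
1961 ≠ 364, so verification fails.

fails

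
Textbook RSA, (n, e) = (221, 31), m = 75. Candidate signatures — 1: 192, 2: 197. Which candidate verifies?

Candidate 1: Squares mod 221: 192^1≡192, 192^2≡178, 192^4≡81, 192^8≡152, 192^16≡120; 31 = 16 + 8 + 4 + 2 + 1, so 192^31 ≡ 120·152·81·178·192 ≡ 75 (mod 221)
  → matches m = 75
Candidate 2: Squares mod 221: 197^1≡197, 197^2≡134, 197^4≡55, 197^8≡152, 197^16≡120; 31 = 16 + 8 + 4 + 2 + 1, so 197^31 ≡ 120·152·55·134·197 ≡ 63 (mod 221)

1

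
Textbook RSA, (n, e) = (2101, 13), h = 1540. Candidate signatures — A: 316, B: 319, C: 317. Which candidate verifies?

B

Candidate A: Squares mod 2101: 316^1≡316, 316^2≡1109, 316^4≡796, 316^8≡1215; 13 = 8 + 4 + 1, so 316^13 ≡ 1215·796·316 ≡ 578 (mod 2101)
Candidate B: Squares mod 2101: 319^1≡319, 319^2≡913, 319^4≡1573, 319^8≡1452; 13 = 8 + 4 + 1, so 319^13 ≡ 1452·1573·319 ≡ 1540 (mod 2101)
  → matches h = 1540
Candidate C: Squares mod 2101: 317^1≡317, 317^2≡1742, 317^4≡720, 317^8≡1554; 13 = 8 + 4 + 1, so 317^13 ≡ 1554·720·317 ≡ 443 (mod 2101)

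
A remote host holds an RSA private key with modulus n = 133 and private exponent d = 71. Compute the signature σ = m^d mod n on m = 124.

59

Squares mod 133: m^1≡124, m^2≡81, m^4≡44, m^8≡74, m^16≡23, m^32≡130, m^64≡9
71 = 64 + 4 + 2 + 1, so m^71 ≡ 9·44·81·124 ≡ 59 (mod 133)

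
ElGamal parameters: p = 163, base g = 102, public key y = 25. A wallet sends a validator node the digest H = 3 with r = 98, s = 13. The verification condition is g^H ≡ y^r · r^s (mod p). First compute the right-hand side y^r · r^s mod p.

78

25^2 = 625 ≡ 136
25^4 ≡ 136^2 = 18496 ≡ 77
25^8 ≡ 77^2 = 5929 ≡ 61
25^16 ≡ 61^2 = 3721 ≡ 135
25^32 ≡ 135^2 = 18225 ≡ 132
25^64 ≡ 132^2 = 17424 ≡ 146
98 = 64 + 32 + 2, so 25^98 ≡ 146·132·136 ≡ 115 (mod 163)
98^2 = 9604 ≡ 150
98^4 ≡ 150^2 = 22500 ≡ 6
98^8 ≡ 6^2 = 36
13 = 8 + 4 + 1, so 98^13 ≡ 36·6·98 ≡ 141 (mod 163)
y^r · r^s ≡ 115·141 = 16215 ≡ 78 (mod 163)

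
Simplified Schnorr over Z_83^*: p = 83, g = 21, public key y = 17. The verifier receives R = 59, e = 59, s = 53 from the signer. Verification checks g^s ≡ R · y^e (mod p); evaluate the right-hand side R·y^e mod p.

68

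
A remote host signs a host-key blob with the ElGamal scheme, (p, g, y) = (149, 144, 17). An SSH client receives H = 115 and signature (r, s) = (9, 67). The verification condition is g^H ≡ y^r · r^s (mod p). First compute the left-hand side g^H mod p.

Squares mod 149: 144^1≡144, 144^2≡25, 144^4≡29, 144^8≡96, 144^16≡127, 144^32≡37, 144^64≡28
115 = 64 + 32 + 16 + 2 + 1, so 144^115 ≡ 28·37·127·25·144 ≡ 120 (mod 149)

120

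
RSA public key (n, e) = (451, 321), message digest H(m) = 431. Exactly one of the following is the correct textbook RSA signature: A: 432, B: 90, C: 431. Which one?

C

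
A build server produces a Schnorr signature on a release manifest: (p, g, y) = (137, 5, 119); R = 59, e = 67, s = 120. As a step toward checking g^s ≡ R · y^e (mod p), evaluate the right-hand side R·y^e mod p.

50

119^2 = 14161 ≡ 50
119^4 ≡ 50^2 = 2500 ≡ 34
119^8 ≡ 34^2 = 1156 ≡ 60
119^16 ≡ 60^2 = 3600 ≡ 38
119^32 ≡ 38^2 = 1444 ≡ 74
119^64 ≡ 74^2 = 5476 ≡ 133
67 = 64 + 2 + 1, so 119^67 ≡ 133·50·119 ≡ 38 (mod 137)
R · y^e ≡ 59·38 = 2242 ≡ 50 (mod 137)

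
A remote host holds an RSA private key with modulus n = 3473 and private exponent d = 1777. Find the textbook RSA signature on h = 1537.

1838

h^2 ≡ 1537^2 = 2362369 ≡ 729
h^4 ≡ 729^2 = 531441 ≡ 72
h^8 ≡ 72^2 = 5184 ≡ 1711
h^16 ≡ 1711^2 = 2927521 ≡ 3255
h^32 ≡ 3255^2 = 10595025 ≡ 2375
h^64 ≡ 2375^2 = 5640625 ≡ 473
h^128 ≡ 473^2 = 223729 ≡ 1457
h^256 ≡ 1457^2 = 2122849 ≡ 846
h^512 ≡ 846^2 = 715716 ≡ 278
h^1024 ≡ 278^2 = 77284 ≡ 878
1777 = 1024 + 512 + 128 + 64 + 32 + 16 + 1, so h^1777 ≡ 878·278·1457·473·2375·3255·1537 ≡ 1838 (mod 3473)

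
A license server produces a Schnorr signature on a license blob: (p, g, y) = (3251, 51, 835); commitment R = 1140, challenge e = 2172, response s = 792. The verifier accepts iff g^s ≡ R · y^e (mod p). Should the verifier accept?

accept

g^s mod p:
Squares mod 3251: 51^1≡51, 51^2≡2601, 51^4≡3121, 51^8≡645, 51^16≡3148, 51^32≡856, 51^64≡1261, 51^128≡382, 51^256≡2880, 51^512≡1099
792 = 512 + 256 + 16 + 8, so 51^792 ≡ 1099·2880·3148·645 ≡ 1071 (mod 3251)
R · y^e mod p:
Squares mod 3251: 835^1≡835, 835^2≡1511, 835^4≡919, 835^8≡2552, 835^16≡951, 835^32≡623, 835^64≡1260, 835^128≡1112, 835^256≡1164, 835^512≡2480, 835^1024≡2759, 835^2048≡1490
2172 = 2048 + 64 + 32 + 16 + 8 + 4, so 835^2172 ≡ 1490·1260·623·951·2552·919 ≡ 1481 (mod 3251)
1140·1481 = 1688340 ≡ 1071 (mod 3251)
1071 ≡ 1071 (mod 3251); signature holds.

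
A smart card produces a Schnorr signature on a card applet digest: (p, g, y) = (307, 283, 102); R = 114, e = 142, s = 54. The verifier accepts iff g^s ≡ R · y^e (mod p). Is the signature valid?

g^s mod p:
283^2 = 80089 ≡ 269
283^4 ≡ 269^2 = 72361 ≡ 216
283^8 ≡ 216^2 = 46656 ≡ 299
283^16 ≡ 299^2 = 89401 ≡ 64
283^32 ≡ 64^2 = 4096 ≡ 105
54 = 32 + 16 + 4 + 2, so 283^54 ≡ 105·64·216·269 ≡ 9 (mod 307)
R · y^e mod p:
102^2 = 10404 ≡ 273
102^4 ≡ 273^2 = 74529 ≡ 235
102^8 ≡ 235^2 = 55225 ≡ 272
102^16 ≡ 272^2 = 73984 ≡ 304
102^32 ≡ 304^2 = 92416 ≡ 9
102^64 ≡ 9^2 = 81
102^128 ≡ 81^2 = 6561 ≡ 114
142 = 128 + 8 + 4 + 2, so 102^142 ≡ 114·272·235·273 ≡ 299 (mod 307)
114·299 = 34086 ≡ 9 (mod 307)
9 ≡ 9 (mod 307); signature holds.

valid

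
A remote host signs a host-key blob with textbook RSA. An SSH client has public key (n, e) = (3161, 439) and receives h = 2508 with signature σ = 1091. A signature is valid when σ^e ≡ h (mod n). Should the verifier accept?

accept

σ^2 ≡ 1091^2 = 1190281 ≡ 1745
σ^4 ≡ 1745^2 = 3045025 ≡ 982
σ^8 ≡ 982^2 = 964324 ≡ 219
σ^16 ≡ 219^2 = 47961 ≡ 546
σ^32 ≡ 546^2 = 298116 ≡ 982
σ^64 ≡ 982^2 = 964324 ≡ 219
σ^128 ≡ 219^2 = 47961 ≡ 546
σ^256 ≡ 546^2 = 298116 ≡ 982
439 = 256 + 128 + 32 + 16 + 4 + 2 + 1, so σ^439 ≡ 982·546·982·546·982·1745·1091 ≡ 2508 (mod 3161)
σ^439 mod 3161 = 2508 matches h.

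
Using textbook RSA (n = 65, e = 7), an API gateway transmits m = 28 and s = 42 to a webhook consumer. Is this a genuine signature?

s^7 mod 65 = 3
3 ≠ 28, so verification fails.

forged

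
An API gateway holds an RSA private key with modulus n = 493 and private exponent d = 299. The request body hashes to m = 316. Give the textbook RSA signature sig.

m^299 mod 493 = 156

156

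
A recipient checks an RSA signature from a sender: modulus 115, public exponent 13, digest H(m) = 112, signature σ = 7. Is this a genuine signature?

σ^2 ≡ 7^2 = 49
σ^4 ≡ 49^2 = 2401 ≡ 101
σ^8 ≡ 101^2 = 10201 ≡ 81
13 = 8 + 4 + 1, so σ^13 ≡ 81·101·7 ≡ 112 (mod 115)
Since 112 equals the digest 112, verification succeeds.

genuine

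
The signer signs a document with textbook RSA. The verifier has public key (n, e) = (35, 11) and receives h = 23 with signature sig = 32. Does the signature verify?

sig^2 ≡ 32^2 = 1024 ≡ 9
sig^4 ≡ 9^2 = 81 ≡ 11
sig^8 ≡ 11^2 = 121 ≡ 16
11 = 8 + 2 + 1, so sig^11 ≡ 16·9·32 ≡ 23 (mod 35)
sig^11 mod 35 = 23 matches h.

verifies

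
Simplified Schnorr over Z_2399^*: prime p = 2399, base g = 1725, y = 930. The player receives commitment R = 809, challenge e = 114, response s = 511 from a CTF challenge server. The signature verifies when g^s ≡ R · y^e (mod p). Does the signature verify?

does not verify

g^s mod p:
Squares mod 2399: 1725^1≡1725, 1725^2≡865, 1725^4≡2136, 1725^8≡1997, 1725^16≡871, 1725^32≡557, 1725^64≡778, 1725^128≡736, 1725^256≡1921
511 = 256 + 128 + 64 + 32 + 16 + 8 + 4 + 2 + 1, so 1725^511 ≡ 1921·736·778·557·871·1997·2136·865·1725 ≡ 1640 (mod 2399)
R · y^e mod p:
Squares mod 2399: 930^1≡930, 930^2≡1260, 930^4≡1861, 930^8≡1564, 930^16≡1515, 930^32≡1781, 930^64≡483
114 = 64 + 32 + 16 + 2, so 930^114 ≡ 483·1781·1515·1260 ≡ 1770 (mod 2399)
809·1770 = 1431930 ≡ 2126 (mod 2399)
1640 ≠ 2126; the check fails.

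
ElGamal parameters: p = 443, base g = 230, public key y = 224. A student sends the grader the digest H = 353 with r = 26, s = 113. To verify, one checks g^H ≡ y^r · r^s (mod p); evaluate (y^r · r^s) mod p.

83

224^2 = 50176 ≡ 117
224^4 ≡ 117^2 = 13689 ≡ 399
224^8 ≡ 399^2 = 159201 ≡ 164
224^16 ≡ 164^2 = 26896 ≡ 316
26 = 16 + 8 + 2, so 224^26 ≡ 316·164·117 ≡ 67 (mod 443)
26^2 = 676 ≡ 233
26^4 ≡ 233^2 = 54289 ≡ 243
26^8 ≡ 243^2 = 59049 ≡ 130
26^16 ≡ 130^2 = 16900 ≡ 66
26^32 ≡ 66^2 = 4356 ≡ 369
26^64 ≡ 369^2 = 136161 ≡ 160
113 = 64 + 32 + 16 + 1, so 26^113 ≡ 160·369·66·26 ≡ 312 (mod 443)
y^r · r^s ≡ 67·312 = 20904 ≡ 83 (mod 443)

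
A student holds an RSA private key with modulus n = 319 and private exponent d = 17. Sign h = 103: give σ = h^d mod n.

181

h^2 ≡ 103^2 = 10609 ≡ 82
h^4 ≡ 82^2 = 6724 ≡ 25
h^8 ≡ 25^2 = 625 ≡ 306
h^16 ≡ 306^2 = 93636 ≡ 169
17 = 16 + 1, so h^17 ≡ 169·103 ≡ 181 (mod 319)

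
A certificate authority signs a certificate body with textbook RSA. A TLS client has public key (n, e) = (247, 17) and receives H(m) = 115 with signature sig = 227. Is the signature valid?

sig^2 ≡ 227^2 = 51529 ≡ 153
sig^4 ≡ 153^2 = 23409 ≡ 191
sig^8 ≡ 191^2 = 36481 ≡ 172
sig^16 ≡ 172^2 = 29584 ≡ 191
17 = 16 + 1, so sig^17 ≡ 191·227 ≡ 132 (mod 247)
132 ≠ 115, so verification fails.

invalid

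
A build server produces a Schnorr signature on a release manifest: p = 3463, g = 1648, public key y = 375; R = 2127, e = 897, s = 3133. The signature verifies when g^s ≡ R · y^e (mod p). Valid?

yes

g^s mod p:
1648^2 = 2715904 ≡ 912
1648^4 ≡ 912^2 = 831744 ≡ 624
1648^8 ≡ 624^2 = 389376 ≡ 1520
1648^16 ≡ 1520^2 = 2310400 ≡ 579
1648^32 ≡ 579^2 = 335241 ≡ 2793
1648^64 ≡ 2793^2 = 7800849 ≡ 2173
1648^128 ≡ 2173^2 = 4721929 ≡ 1860
1648^256 ≡ 1860^2 = 3459600 ≡ 63
1648^512 ≡ 63^2 = 3969 ≡ 506
1648^1024 ≡ 506^2 = 256036 ≡ 3237
1648^2048 ≡ 3237^2 = 10478169 ≡ 2594
3133 = 2048 + 1024 + 32 + 16 + 8 + 4 + 1, so 1648^3133 ≡ 2594·3237·2793·579·1520·624·1648 ≡ 1364 (mod 3463)
R · y^e mod p:
375^2 = 140625 ≡ 2105
375^4 ≡ 2105^2 = 4431025 ≡ 1848
375^8 ≡ 1848^2 = 3415104 ≡ 586
375^16 ≡ 586^2 = 343396 ≡ 559
375^32 ≡ 559^2 = 312481 ≡ 811
375^64 ≡ 811^2 = 657721 ≡ 3214
375^128 ≡ 3214^2 = 10329796 ≡ 3130
375^256 ≡ 3130^2 = 9796900 ≡ 73
375^512 ≡ 73^2 = 5329 ≡ 1866
897 = 512 + 256 + 128 + 1, so 375^897 ≡ 1866·73·3130·375 ≡ 2083 (mod 3463)
2127·2083 = 4430541 ≡ 1364 (mod 3463)
1364 ≡ 1364 (mod 3463); signature holds.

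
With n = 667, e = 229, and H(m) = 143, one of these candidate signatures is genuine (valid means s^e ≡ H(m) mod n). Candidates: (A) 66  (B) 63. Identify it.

A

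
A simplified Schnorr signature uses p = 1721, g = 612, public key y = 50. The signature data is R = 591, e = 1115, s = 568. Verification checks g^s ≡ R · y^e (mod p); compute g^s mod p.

530

Squares mod 1721: 612^1≡612, 612^2≡1087, 612^4≡963, 612^8≡1471, 612^16≡544, 612^32≡1645, 612^64≡613, 612^128≡591, 612^256≡1639, 612^512≡1561
568 = 512 + 32 + 16 + 8, so 612^568 ≡ 1561·1645·544·1471 ≡ 530 (mod 1721)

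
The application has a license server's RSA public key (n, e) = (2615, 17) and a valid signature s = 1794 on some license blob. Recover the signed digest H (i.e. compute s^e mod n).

804

Squares mod 2615: s^1≡1794, s^2≡1986, s^4≡776, s^8≡726, s^16≡1461
17 = 16 + 1, so s^17 ≡ 1461·1794 ≡ 804 (mod 2615)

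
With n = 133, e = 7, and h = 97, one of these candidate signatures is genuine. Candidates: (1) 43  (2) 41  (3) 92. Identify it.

2

Candidate 1: Squares mod 133: 43^1≡43, 43^2≡120, 43^4≡36; 7 = 4 + 2 + 1, so 43^7 ≡ 36·120·43 ≡ 92 (mod 133)
Candidate 2: Squares mod 133: 41^1≡41, 41^2≡85, 41^4≡43; 7 = 4 + 2 + 1, so 41^7 ≡ 43·85·41 ≡ 97 (mod 133)
  → matches h = 97
Candidate 3: Squares mod 133: 92^1≡92, 92^2≡85, 92^4≡43; 7 = 4 + 2 + 1, so 92^7 ≡ 43·85·92 ≡ 36 (mod 133)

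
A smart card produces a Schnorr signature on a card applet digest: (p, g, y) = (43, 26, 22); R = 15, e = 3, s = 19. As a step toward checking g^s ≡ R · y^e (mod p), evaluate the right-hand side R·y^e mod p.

18

Squares mod 43: 22^1≡22, 22^2≡11
3 = 2 + 1, so 22^3 ≡ 11·22 ≡ 27 (mod 43)
R · y^e ≡ 15·27 = 405 ≡ 18 (mod 43)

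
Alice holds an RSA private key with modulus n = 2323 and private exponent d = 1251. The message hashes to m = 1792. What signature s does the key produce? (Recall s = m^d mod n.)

m^2 ≡ 1792^2 = 3211264 ≡ 878
m^4 ≡ 878^2 = 770884 ≡ 1971
m^8 ≡ 1971^2 = 3884841 ≡ 785
m^16 ≡ 785^2 = 616225 ≡ 630
m^32 ≡ 630^2 = 396900 ≡ 1990
m^64 ≡ 1990^2 = 3960100 ≡ 1708
m^128 ≡ 1708^2 = 2917264 ≡ 1899
m^256 ≡ 1899^2 = 3606201 ≡ 905
m^512 ≡ 905^2 = 819025 ≡ 1329
m^1024 ≡ 1329^2 = 1766241 ≡ 761
1251 = 1024 + 128 + 64 + 32 + 2 + 1, so m^1251 ≡ 761·1899·1708·1990·878·1792 ≡ 733 (mod 2323)

733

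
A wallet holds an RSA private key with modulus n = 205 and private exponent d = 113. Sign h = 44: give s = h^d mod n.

44

h^113 mod 205 = 44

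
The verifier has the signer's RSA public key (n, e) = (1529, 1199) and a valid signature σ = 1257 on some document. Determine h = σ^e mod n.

1467

Squares mod 1529: σ^1≡1257, σ^2≡592, σ^4≡323, σ^8≡357, σ^16≡542, σ^32≡196, σ^64≡191, σ^128≡1314, σ^256≡355, σ^512≡647, σ^1024≡1192
1199 = 1024 + 128 + 32 + 8 + 4 + 2 + 1, so σ^1199 ≡ 1192·1314·196·357·323·592·1257 ≡ 1467 (mod 1529)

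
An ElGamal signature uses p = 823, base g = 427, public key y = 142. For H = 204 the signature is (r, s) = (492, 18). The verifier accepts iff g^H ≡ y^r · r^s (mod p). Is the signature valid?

valid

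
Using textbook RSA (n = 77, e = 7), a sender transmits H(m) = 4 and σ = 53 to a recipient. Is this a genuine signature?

σ^7 mod 77 = 4
σ^7 mod 77 = 4 matches H(m).

genuine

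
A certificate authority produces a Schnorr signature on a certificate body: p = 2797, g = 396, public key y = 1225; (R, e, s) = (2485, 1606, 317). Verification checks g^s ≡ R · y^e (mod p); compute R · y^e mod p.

Squares mod 2797: 1225^1≡1225, 1225^2≡1433, 1225^4≡491, 1225^8≡539, 1225^16≡2430, 1225^32≡433, 1225^64≡90, 1225^128≡2506, 1225^256≡771, 1225^512≡1477, 1225^1024≡2666
1606 = 1024 + 512 + 64 + 4 + 2, so 1225^1606 ≡ 2666·1477·90·491·1433 ≡ 1238 (mod 2797)
R · y^e ≡ 2485·1238 = 3076430 ≡ 2527 (mod 2797)

2527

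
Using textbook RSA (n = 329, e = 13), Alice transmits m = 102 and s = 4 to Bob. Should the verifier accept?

accept

s^2 ≡ 4^2 = 16
s^4 ≡ 16^2 = 256
s^8 ≡ 256^2 = 65536 ≡ 65
13 = 8 + 4 + 1, so s^13 ≡ 65·256·4 ≡ 102 (mod 329)
102 = m, so the signature checks out.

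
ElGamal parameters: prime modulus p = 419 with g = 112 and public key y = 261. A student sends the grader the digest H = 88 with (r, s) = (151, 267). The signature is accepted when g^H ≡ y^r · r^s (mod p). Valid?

Left side g^H mod p:
112^2 = 12544 ≡ 393
112^4 ≡ 393^2 = 154449 ≡ 257
112^8 ≡ 257^2 = 66049 ≡ 266
112^16 ≡ 266^2 = 70756 ≡ 364
112^32 ≡ 364^2 = 132496 ≡ 92
112^64 ≡ 92^2 = 8464 ≡ 84
88 = 64 + 16 + 8, so 112^88 ≡ 84·364·266 ≡ 7 (mod 419)
Right side y^r · r^s mod p:
261^2 = 68121 ≡ 243
261^4 ≡ 243^2 = 59049 ≡ 389
261^8 ≡ 389^2 = 151321 ≡ 62
261^16 ≡ 62^2 = 3844 ≡ 73
261^32 ≡ 73^2 = 5329 ≡ 301
261^64 ≡ 301^2 = 90601 ≡ 97
261^128 ≡ 97^2 = 9409 ≡ 191
151 = 128 + 16 + 4 + 2 + 1, so 261^151 ≡ 191·73·389·243·261 ≡ 400 (mod 419)
151^2 = 22801 ≡ 175
151^4 ≡ 175^2 = 30625 ≡ 38
151^8 ≡ 38^2 = 1444 ≡ 187
151^16 ≡ 187^2 = 34969 ≡ 192
151^32 ≡ 192^2 = 36864 ≡ 411
151^64 ≡ 411^2 = 168921 ≡ 64
151^128 ≡ 64^2 = 4096 ≡ 325
151^256 ≡ 325^2 = 105625 ≡ 37
267 = 256 + 8 + 2 + 1, so 151^267 ≡ 37·187·175·151 ≡ 154 (mod 419)
400·154 = 61600 ≡ 7 (mod 419)
7 ≡ 7 (mod 419), so the signature is genuine.

yes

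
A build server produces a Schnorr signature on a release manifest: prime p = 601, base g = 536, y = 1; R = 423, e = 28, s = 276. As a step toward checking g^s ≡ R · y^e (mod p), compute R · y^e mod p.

423

1^2 = 1
1^4 ≡ 1^2 = 1
1^8 ≡ 1^2 = 1
1^16 ≡ 1^2 = 1
28 = 16 + 8 + 4, so 1^28 ≡ 1·1·1 ≡ 1 (mod 601)
R · y^e ≡ 423·1 = 423 ≡ 423 (mod 601)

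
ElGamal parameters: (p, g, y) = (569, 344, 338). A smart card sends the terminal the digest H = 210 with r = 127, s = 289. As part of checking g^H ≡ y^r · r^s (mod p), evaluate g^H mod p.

489

344^210 mod 569 = 489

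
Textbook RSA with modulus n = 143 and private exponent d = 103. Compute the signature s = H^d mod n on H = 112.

96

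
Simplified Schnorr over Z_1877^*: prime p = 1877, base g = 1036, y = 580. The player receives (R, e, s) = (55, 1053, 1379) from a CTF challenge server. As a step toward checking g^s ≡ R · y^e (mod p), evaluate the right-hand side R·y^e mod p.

Squares mod 1877: 580^1≡580, 580^2≡417, 580^4≡1205, 580^8≡1104, 580^16≡643, 580^32≡509, 580^64≡55, 580^128≡1148, 580^256≡250, 580^512≡559, 580^1024≡899
1053 = 1024 + 16 + 8 + 4 + 1, so 580^1053 ≡ 899·643·1104·1205·580 ≡ 689 (mod 1877)
R · y^e ≡ 55·689 = 37895 ≡ 355 (mod 1877)

355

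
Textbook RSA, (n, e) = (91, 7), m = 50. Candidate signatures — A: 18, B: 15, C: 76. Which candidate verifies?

B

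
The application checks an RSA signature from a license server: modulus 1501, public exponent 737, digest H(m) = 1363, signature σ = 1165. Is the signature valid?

invalid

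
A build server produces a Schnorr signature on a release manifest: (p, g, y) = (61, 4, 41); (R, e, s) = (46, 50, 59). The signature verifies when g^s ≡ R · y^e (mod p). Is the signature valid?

g^s mod p:
4^2 = 16
4^4 ≡ 16^2 = 256 ≡ 12
4^8 ≡ 12^2 = 144 ≡ 22
4^16 ≡ 22^2 = 484 ≡ 57
4^32 ≡ 57^2 = 3249 ≡ 16
59 = 32 + 16 + 8 + 2 + 1, so 4^59 ≡ 16·57·22·16·4 ≡ 46 (mod 61)
R · y^e mod p:
41^2 = 1681 ≡ 34
41^4 ≡ 34^2 = 1156 ≡ 58
41^8 ≡ 58^2 = 3364 ≡ 9
41^16 ≡ 9^2 = 81 ≡ 20
41^32 ≡ 20^2 = 400 ≡ 34
50 = 32 + 16 + 2, so 41^50 ≡ 34·20·34 ≡ 1 (mod 61)
46·1 = 46 ≡ 46 (mod 61)
46 ≡ 46 (mod 61); signature holds.

valid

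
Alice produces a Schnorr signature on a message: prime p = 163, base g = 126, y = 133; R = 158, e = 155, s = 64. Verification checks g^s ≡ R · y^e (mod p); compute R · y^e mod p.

133^2 = 17689 ≡ 85
133^4 ≡ 85^2 = 7225 ≡ 53
133^8 ≡ 53^2 = 2809 ≡ 38
133^16 ≡ 38^2 = 1444 ≡ 140
133^32 ≡ 140^2 = 19600 ≡ 40
133^64 ≡ 40^2 = 1600 ≡ 133
133^128 ≡ 133^2 = 17689 ≡ 85
155 = 128 + 16 + 8 + 2 + 1, so 133^155 ≡ 85·140·38·85·133 ≡ 85 (mod 163)
R · y^e ≡ 158·85 = 13430 ≡ 64 (mod 163)

64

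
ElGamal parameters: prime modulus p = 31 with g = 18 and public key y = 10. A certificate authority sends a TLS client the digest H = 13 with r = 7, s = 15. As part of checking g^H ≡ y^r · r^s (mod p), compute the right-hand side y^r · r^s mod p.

20

10^2 = 100 ≡ 7
10^4 ≡ 7^2 = 49 ≡ 18
7 = 4 + 2 + 1, so 10^7 ≡ 18·7·10 ≡ 20 (mod 31)
7^2 = 49 ≡ 18
7^4 ≡ 18^2 = 324 ≡ 14
7^8 ≡ 14^2 = 196 ≡ 10
15 = 8 + 4 + 2 + 1, so 7^15 ≡ 10·14·18·7 ≡ 1 (mod 31)
y^r · r^s ≡ 20·1 = 20 ≡ 20 (mod 31)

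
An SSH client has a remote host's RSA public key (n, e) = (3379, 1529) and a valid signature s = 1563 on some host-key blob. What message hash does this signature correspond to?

1159

s^2 ≡ 1563^2 = 2442969 ≡ 3331
s^4 ≡ 3331^2 = 11095561 ≡ 2304
s^8 ≡ 2304^2 = 5308416 ≡ 7
s^16 ≡ 7^2 = 49
s^32 ≡ 49^2 = 2401
s^64 ≡ 2401^2 = 5764801 ≡ 227
s^128 ≡ 227^2 = 51529 ≡ 844
s^256 ≡ 844^2 = 712336 ≡ 2746
s^512 ≡ 2746^2 = 7540516 ≡ 1967
s^1024 ≡ 1967^2 = 3869089 ≡ 134
1529 = 1024 + 256 + 128 + 64 + 32 + 16 + 8 + 1, so s^1529 ≡ 134·2746·844·227·2401·49·7·1563 ≡ 1159 (mod 3379)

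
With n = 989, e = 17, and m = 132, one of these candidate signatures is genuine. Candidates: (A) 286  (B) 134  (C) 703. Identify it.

Candidate A: Squares mod 989: 286^1≡286, 286^2≡698, 286^4≡616, 286^8≡669, 286^16≡533; 17 = 16 + 1, so 286^17 ≡ 533·286 ≡ 132 (mod 989)
  → matches m = 132
Candidate B: Squares mod 989: 134^1≡134, 134^2≡154, 134^4≡969, 134^8≡400, 134^16≡771; 17 = 16 + 1, so 134^17 ≡ 771·134 ≡ 458 (mod 989)
Candidate C: Squares mod 989: 703^1≡703, 703^2≡698, 703^4≡616, 703^8≡669, 703^16≡533; 17 = 16 + 1, so 703^17 ≡ 533·703 ≡ 857 (mod 989)

A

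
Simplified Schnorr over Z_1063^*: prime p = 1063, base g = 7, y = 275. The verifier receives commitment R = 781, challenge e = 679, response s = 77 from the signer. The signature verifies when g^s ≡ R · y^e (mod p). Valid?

yes

g^s mod p:
7^77 mod 1063 = 862
R · y^e mod p:
275^679 mod 1063 = 781
781·781 = 609961 ≡ 862 (mod 1063)
862 ≡ 862 (mod 1063); signature holds.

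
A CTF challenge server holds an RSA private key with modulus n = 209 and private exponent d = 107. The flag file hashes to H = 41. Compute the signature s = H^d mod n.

Squares mod 209: H^1≡41, H^2≡9, H^4≡81, H^8≡82, H^16≡36, H^32≡42, H^64≡92
107 = 64 + 32 + 8 + 2 + 1, so H^107 ≡ 92·42·82·9·41 ≡ 13 (mod 209)

13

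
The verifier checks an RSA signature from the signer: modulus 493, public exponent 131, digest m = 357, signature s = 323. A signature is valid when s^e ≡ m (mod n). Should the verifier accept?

s^131 mod 493 = 357
357 = m, so the signature checks out.

accept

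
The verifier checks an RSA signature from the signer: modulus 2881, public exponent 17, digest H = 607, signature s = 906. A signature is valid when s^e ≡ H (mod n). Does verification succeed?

Squares mod 2881: s^1≡906, s^2≡2632, s^4≡1500, s^8≡2820, s^16≡840
17 = 16 + 1, so s^17 ≡ 840·906 ≡ 456 (mod 2881)
The recovered value 456 does not match the digest 607.

fails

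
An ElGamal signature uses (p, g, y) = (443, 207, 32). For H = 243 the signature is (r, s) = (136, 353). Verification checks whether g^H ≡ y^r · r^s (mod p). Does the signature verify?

Left side g^H mod p:
207^2 = 42849 ≡ 321
207^4 ≡ 321^2 = 103041 ≡ 265
207^8 ≡ 265^2 = 70225 ≡ 231
207^16 ≡ 231^2 = 53361 ≡ 201
207^32 ≡ 201^2 = 40401 ≡ 88
207^64 ≡ 88^2 = 7744 ≡ 213
207^128 ≡ 213^2 = 45369 ≡ 183
243 = 128 + 64 + 32 + 16 + 2 + 1, so 207^243 ≡ 183·213·88·201·321·207 ≡ 406 (mod 443)
Right side y^r · r^s mod p:
32^2 = 1024 ≡ 138
32^4 ≡ 138^2 = 19044 ≡ 438
32^8 ≡ 438^2 = 191844 ≡ 25
32^16 ≡ 25^2 = 625 ≡ 182
32^32 ≡ 182^2 = 33124 ≡ 342
32^64 ≡ 342^2 = 116964 ≡ 12
32^128 ≡ 12^2 = 144
136 = 128 + 8, so 32^136 ≡ 144·25 ≡ 56 (mod 443)
136^2 = 18496 ≡ 333
136^4 ≡ 333^2 = 110889 ≡ 139
136^8 ≡ 139^2 = 19321 ≡ 272
136^16 ≡ 272^2 = 73984 ≡ 3
136^32 ≡ 3^2 = 9
136^64 ≡ 9^2 = 81
136^128 ≡ 81^2 = 6561 ≡ 359
136^256 ≡ 359^2 = 128881 ≡ 411
353 = 256 + 64 + 32 + 1, so 136^353 ≡ 411·81·9·136 ≡ 158 (mod 443)
56·158 = 8848 ≡ 431 (mod 443)
406 ≠ 431, so verification fails.

does not verify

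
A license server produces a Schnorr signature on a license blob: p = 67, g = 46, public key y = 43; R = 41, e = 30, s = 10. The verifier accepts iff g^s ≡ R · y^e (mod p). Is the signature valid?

g^s mod p:
46^2 = 2116 ≡ 39
46^4 ≡ 39^2 = 1521 ≡ 47
46^8 ≡ 47^2 = 2209 ≡ 65
10 = 8 + 2, so 46^10 ≡ 65·39 ≡ 56 (mod 67)
R · y^e mod p:
43^2 = 1849 ≡ 40
43^4 ≡ 40^2 = 1600 ≡ 59
43^8 ≡ 59^2 = 3481 ≡ 64
43^16 ≡ 64^2 = 4096 ≡ 9
30 = 16 + 8 + 4 + 2, so 43^30 ≡ 9·64·59·40 ≡ 64 (mod 67)
41·64 = 2624 ≡ 11 (mod 67)
56 ≠ 11; the check fails.

invalid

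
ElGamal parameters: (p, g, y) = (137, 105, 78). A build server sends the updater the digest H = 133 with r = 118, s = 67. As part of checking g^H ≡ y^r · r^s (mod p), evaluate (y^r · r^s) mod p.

78^2 = 6084 ≡ 56
78^4 ≡ 56^2 = 3136 ≡ 122
78^8 ≡ 122^2 = 14884 ≡ 88
78^16 ≡ 88^2 = 7744 ≡ 72
78^32 ≡ 72^2 = 5184 ≡ 115
78^64 ≡ 115^2 = 13225 ≡ 73
118 = 64 + 32 + 16 + 4 + 2, so 78^118 ≡ 73·115·72·122·56 ≡ 72 (mod 137)
118^2 = 13924 ≡ 87
118^4 ≡ 87^2 = 7569 ≡ 34
118^8 ≡ 34^2 = 1156 ≡ 60
118^16 ≡ 60^2 = 3600 ≡ 38
118^32 ≡ 38^2 = 1444 ≡ 74
118^64 ≡ 74^2 = 5476 ≡ 133
67 = 64 + 2 + 1, so 118^67 ≡ 133·87·118 ≡ 36 (mod 137)
y^r · r^s ≡ 72·36 = 2592 ≡ 126 (mod 137)

126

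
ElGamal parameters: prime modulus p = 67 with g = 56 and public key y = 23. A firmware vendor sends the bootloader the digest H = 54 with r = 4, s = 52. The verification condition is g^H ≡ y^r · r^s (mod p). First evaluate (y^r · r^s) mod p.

Squares mod 67: 23^1≡23, 23^2≡60, 23^4≡49
23^4 ≡ 49 (mod 67)
Squares mod 67: 4^1≡4, 4^2≡16, 4^4≡55, 4^8≡10, 4^16≡33, 4^32≡17
52 = 32 + 16 + 4, so 4^52 ≡ 17·33·55 ≡ 35 (mod 67)
y^r · r^s ≡ 49·35 = 1715 ≡ 40 (mod 67)

40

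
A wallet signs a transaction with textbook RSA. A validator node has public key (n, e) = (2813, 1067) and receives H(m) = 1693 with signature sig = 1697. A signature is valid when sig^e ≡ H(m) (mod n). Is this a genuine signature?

genuine

sig^2 ≡ 1697^2 = 2879809 ≡ 2110
sig^4 ≡ 2110^2 = 4452100 ≡ 1934
sig^8 ≡ 1934^2 = 3740356 ≡ 1879
sig^16 ≡ 1879^2 = 3530641 ≡ 326
sig^32 ≡ 326^2 = 106276 ≡ 2195
sig^64 ≡ 2195^2 = 4818025 ≡ 2169
sig^128 ≡ 2169^2 = 4704561 ≡ 1225
sig^256 ≡ 1225^2 = 1500625 ≡ 1296
sig^512 ≡ 1296^2 = 1679616 ≡ 255
sig^1024 ≡ 255^2 = 65025 ≡ 326
1067 = 1024 + 32 + 8 + 2 + 1, so sig^1067 ≡ 326·2195·1879·2110·1697 ≡ 1693 (mod 2813)
1693 = H(m), so the signature checks out.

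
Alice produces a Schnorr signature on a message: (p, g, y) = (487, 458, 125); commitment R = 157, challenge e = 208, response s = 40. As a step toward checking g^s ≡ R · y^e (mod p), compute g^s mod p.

342

458^2 = 209764 ≡ 354
458^4 ≡ 354^2 = 125316 ≡ 157
458^8 ≡ 157^2 = 24649 ≡ 299
458^16 ≡ 299^2 = 89401 ≡ 280
458^32 ≡ 280^2 = 78400 ≡ 480
40 = 32 + 8, so 458^40 ≡ 480·299 ≡ 342 (mod 487)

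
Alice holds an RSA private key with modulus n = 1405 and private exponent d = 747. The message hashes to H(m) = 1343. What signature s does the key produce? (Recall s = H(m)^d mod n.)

(H(m))^2 ≡ 1343^2 = 1803649 ≡ 1034
(H(m))^4 ≡ 1034^2 = 1069156 ≡ 1356
(H(m))^8 ≡ 1356^2 = 1838736 ≡ 996
(H(m))^16 ≡ 996^2 = 992016 ≡ 86
(H(m))^32 ≡ 86^2 = 7396 ≡ 371
(H(m))^64 ≡ 371^2 = 137641 ≡ 1356
(H(m))^128 ≡ 1356^2 = 1838736 ≡ 996
(H(m))^256 ≡ 996^2 = 992016 ≡ 86
(H(m))^512 ≡ 86^2 = 7396 ≡ 371
747 = 512 + 128 + 64 + 32 + 8 + 2 + 1, so (H(m))^747 ≡ 371·996·1356·371·996·1034·1343 ≡ 1117 (mod 1405)

1117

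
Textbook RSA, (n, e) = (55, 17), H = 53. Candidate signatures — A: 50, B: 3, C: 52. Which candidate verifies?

B

Candidate A: 50^17 mod 55 = 30
Candidate B: 3^17 mod 55 = 53
  → matches H = 53
Candidate C: 52^17 mod 55 = 2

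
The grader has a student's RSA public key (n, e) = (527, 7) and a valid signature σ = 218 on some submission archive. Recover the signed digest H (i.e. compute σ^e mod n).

Squares mod 527: σ^1≡218, σ^2≡94, σ^4≡404
7 = 4 + 2 + 1, so σ^7 ≡ 404·94·218 ≡ 125 (mod 527)

125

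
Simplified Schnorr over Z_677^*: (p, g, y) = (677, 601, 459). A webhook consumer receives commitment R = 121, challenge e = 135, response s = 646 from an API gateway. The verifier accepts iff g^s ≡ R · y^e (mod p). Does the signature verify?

does not verify

g^s mod p:
601^2 = 361201 ≡ 360
601^4 ≡ 360^2 = 129600 ≡ 293
601^8 ≡ 293^2 = 85849 ≡ 547
601^16 ≡ 547^2 = 299209 ≡ 652
601^32 ≡ 652^2 = 425104 ≡ 625
601^64 ≡ 625^2 = 390625 ≡ 673
601^128 ≡ 673^2 = 452929 ≡ 16
601^256 ≡ 16^2 = 256
601^512 ≡ 256^2 = 65536 ≡ 544
646 = 512 + 128 + 4 + 2, so 601^646 ≡ 544·16·293·360 ≡ 618 (mod 677)
R · y^e mod p:
459^2 = 210681 ≡ 134
459^4 ≡ 134^2 = 17956 ≡ 354
459^8 ≡ 354^2 = 125316 ≡ 71
459^16 ≡ 71^2 = 5041 ≡ 302
459^32 ≡ 302^2 = 91204 ≡ 486
459^64 ≡ 486^2 = 236196 ≡ 600
459^128 ≡ 600^2 = 360000 ≡ 513
135 = 128 + 4 + 2 + 1, so 459^135 ≡ 513·354·134·459 ≡ 159 (mod 677)
121·159 = 19239 ≡ 283 (mod 677)
618 ≠ 283; the check fails.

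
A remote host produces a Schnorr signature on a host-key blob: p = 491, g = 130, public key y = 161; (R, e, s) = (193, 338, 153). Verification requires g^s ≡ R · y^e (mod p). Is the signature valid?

invalid

g^s mod p:
Squares mod 491: 130^1≡130, 130^2≡206, 130^4≡210, 130^8≡401, 130^16≡244, 130^32≡125, 130^64≡404, 130^128≡204
153 = 128 + 16 + 8 + 1, so 130^153 ≡ 204·244·401·130 ≡ 319 (mod 491)
R · y^e mod p:
Squares mod 491: 161^1≡161, 161^2≡389, 161^4≡93, 161^8≡302, 161^16≡369, 161^32≡154, 161^64≡148, 161^128≡300, 161^256≡147
338 = 256 + 64 + 16 + 2, so 161^338 ≡ 147·148·369·389 ≡ 156 (mod 491)
193·156 = 30108 ≡ 157 (mod 491)
319 ≠ 157; the check fails.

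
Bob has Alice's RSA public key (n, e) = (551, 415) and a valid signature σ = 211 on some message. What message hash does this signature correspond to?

σ^2 ≡ 211^2 = 44521 ≡ 441
σ^4 ≡ 441^2 = 194481 ≡ 529
σ^8 ≡ 529^2 = 279841 ≡ 484
σ^16 ≡ 484^2 = 234256 ≡ 81
σ^32 ≡ 81^2 = 6561 ≡ 500
σ^64 ≡ 500^2 = 250000 ≡ 397
σ^128 ≡ 397^2 = 157609 ≡ 23
σ^256 ≡ 23^2 = 529
415 = 256 + 128 + 16 + 8 + 4 + 2 + 1, so σ^415 ≡ 529·23·81·484·529·441·211 ≡ 420 (mod 551)

420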